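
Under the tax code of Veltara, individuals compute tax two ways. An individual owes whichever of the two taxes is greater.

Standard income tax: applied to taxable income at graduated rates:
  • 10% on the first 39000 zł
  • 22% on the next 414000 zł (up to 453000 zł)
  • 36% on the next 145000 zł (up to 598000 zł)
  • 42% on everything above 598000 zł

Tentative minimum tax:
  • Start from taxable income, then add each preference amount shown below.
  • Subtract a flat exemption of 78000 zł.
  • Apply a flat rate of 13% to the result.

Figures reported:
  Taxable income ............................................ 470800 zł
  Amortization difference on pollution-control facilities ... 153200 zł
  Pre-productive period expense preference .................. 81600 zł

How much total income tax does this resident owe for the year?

101388 zł

Tentative minimum tax:
  Adjusted income: 470800 zł + 153200 zł + 81600 zł = 705600 zł
  Less exemption 78000 zł → base 627600 zł
  627600 zł × 13% = 81588 zł

Standard income tax:
  39000 zł × 10% = 3900 zł
  414000 zł × 22% = 91080 zł
  17800 zł × 36% = 6408 zł
  → 101388 zł

101388 zł > 81588 zł, so the standard income tax governs.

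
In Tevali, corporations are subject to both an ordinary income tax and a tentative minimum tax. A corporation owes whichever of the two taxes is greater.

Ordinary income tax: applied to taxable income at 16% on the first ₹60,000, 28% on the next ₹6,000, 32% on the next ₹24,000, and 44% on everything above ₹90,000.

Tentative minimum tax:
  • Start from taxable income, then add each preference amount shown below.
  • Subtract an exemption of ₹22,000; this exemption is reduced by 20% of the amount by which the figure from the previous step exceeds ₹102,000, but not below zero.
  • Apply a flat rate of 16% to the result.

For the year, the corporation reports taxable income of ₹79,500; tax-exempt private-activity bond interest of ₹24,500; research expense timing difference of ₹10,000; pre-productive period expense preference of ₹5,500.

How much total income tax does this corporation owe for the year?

Ordinary income tax:
  ₹60,000 × 16% = ₹9,600
  ₹6,000 × 28% = ₹1,680
  ₹13,500 × 32% = ₹4,320
  → ₹15,600

Tentative minimum tax:
  Adjusted income: ₹79,500 + ₹24,500 + ₹10,000 + ₹5,500 = ₹119,500
  Exemption: ₹22,000 − 20% × (₹119,500 − ₹102,000) = ₹22,000 − ₹3,500 = ₹18,500
  Base: ₹119,500 − ₹18,500 = ₹101,000
  ₹101,000 × 16% = ₹16,160

₹16,160 > ₹15,600, so the tentative minimum tax is the binding amount.

₹16,160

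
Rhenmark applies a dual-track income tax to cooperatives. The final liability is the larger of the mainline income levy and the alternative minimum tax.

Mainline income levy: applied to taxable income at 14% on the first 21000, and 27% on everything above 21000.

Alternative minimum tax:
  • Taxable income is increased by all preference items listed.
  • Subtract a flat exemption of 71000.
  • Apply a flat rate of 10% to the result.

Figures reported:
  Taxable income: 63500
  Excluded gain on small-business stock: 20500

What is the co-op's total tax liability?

Mainline income levy:
  21000 × 14% = 2940
  42500 × 27% = 11475
  → 14415

Alternative minimum tax:
  Adjusted income: 63500 + 20500 = 84000
  Less exemption 71000 → base 13000
  13000 × 10% = 1300

14415 > 1300, so the mainline income levy governs.

14415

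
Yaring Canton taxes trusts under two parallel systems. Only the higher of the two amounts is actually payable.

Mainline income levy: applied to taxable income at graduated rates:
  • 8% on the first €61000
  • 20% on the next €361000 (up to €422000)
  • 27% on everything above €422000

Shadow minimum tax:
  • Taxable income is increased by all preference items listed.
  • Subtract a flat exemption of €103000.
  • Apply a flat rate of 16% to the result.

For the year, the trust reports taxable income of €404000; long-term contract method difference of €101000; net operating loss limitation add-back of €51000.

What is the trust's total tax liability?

Mainline income levy:
  €61000 × 8% = €4880
  €343000 × 20% = €68600
  → €73480

Shadow minimum tax:
  Adjusted income: €404000 + €101000 + €51000 = €556000
  Less exemption €103000 → base €453000
  €453000 × 16% = €72480

€73480 > €72480, so the mainline income levy governs.

€73480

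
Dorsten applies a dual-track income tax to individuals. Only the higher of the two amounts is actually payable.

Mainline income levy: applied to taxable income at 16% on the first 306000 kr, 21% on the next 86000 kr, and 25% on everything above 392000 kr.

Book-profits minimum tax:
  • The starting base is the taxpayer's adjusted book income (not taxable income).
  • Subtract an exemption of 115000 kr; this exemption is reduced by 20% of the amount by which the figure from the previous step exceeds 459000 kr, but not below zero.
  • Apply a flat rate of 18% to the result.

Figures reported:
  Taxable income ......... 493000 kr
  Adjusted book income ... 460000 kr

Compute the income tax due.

92270 kr

Mainline income levy:
  306000 kr × 16% = 48960 kr
  86000 kr × 21% = 18060 kr
  101000 kr × 25% = 25250 kr
  → 92270 kr

Book-profits minimum tax:
  Base (adjusted book income): 460000 kr
  Exemption: 115000 kr − 20% × (460000 kr − 459000 kr) = 115000 kr − 200 kr = 114800 kr
  Base: 460000 kr − 114800 kr = 345200 kr
  345200 kr × 18% = 62136 kr

92270 kr > 62136 kr, so the mainline income levy governs.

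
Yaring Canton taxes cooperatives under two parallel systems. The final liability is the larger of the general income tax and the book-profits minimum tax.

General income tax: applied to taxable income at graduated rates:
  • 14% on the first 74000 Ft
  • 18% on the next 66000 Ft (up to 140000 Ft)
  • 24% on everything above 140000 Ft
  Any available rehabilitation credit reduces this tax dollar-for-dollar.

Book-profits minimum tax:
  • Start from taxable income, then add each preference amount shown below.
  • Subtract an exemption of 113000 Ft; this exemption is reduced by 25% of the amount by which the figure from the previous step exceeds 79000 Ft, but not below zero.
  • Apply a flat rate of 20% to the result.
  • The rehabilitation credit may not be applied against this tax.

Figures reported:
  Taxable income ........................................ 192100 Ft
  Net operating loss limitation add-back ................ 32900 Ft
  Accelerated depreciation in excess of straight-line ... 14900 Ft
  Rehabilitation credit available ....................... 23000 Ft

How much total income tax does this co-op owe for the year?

33425 Ft

General income tax:
  74000 Ft × 14% = 10360 Ft
  66000 Ft × 18% = 11880 Ft
  52100 Ft × 24% = 12504 Ft
  → 34744 Ft
  Less rehabilitation credit 23000 Ft → 11744 Ft

Book-profits minimum tax:
  Adjusted income: 192100 Ft + 32900 Ft + 14900 Ft = 239900 Ft
  Exemption: 113000 Ft − 25% × (239900 Ft − 79000 Ft) = 113000 Ft − 40225 Ft = 72775 Ft
  Base: 239900 Ft − 72775 Ft = 167125 Ft
  167125 Ft × 20% = 33425 Ft

33425 Ft > 11744 Ft, so the book-profits minimum tax is the binding amount.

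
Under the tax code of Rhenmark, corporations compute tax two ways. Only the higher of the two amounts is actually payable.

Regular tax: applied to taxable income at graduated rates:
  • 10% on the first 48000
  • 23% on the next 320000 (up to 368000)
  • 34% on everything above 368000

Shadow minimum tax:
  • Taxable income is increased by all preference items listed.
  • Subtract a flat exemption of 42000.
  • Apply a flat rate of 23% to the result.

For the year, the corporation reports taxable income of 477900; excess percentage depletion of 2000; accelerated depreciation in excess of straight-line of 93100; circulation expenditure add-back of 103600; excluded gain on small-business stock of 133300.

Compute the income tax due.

Shadow minimum tax:
  Adjusted income: 477900 + 2000 + 93100 + 103600 + 133300 = 809900
  Less exemption 42000 → base 767900
  767900 × 23% = 176617

Regular tax:
  48000 × 10% = 4800
  320000 × 23% = 73600
  109900 × 34% = 37366
  → 115766

176617 > 115766, so the shadow minimum tax is the binding amount.

176617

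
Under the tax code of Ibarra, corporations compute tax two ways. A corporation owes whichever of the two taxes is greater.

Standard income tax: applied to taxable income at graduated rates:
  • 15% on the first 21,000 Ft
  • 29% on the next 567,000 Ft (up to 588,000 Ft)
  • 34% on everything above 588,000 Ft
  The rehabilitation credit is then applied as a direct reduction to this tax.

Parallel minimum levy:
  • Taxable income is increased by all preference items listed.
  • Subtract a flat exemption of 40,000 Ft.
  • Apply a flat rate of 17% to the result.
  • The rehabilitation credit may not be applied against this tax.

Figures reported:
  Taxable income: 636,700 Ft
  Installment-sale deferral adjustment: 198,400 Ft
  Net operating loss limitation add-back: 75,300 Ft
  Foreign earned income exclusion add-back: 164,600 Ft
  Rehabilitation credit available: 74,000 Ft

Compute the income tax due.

175,950 Ft

Standard income tax:
  21,000 Ft × 15% = 3,150 Ft
  567,000 Ft × 29% = 164,430 Ft
  48,700 Ft × 34% = 16,558 Ft
  → 184,138 Ft
  Less rehabilitation credit 74,000 Ft → 110,138 Ft

Parallel minimum levy:
  Adjusted income: 636,700 Ft + 198,400 Ft + 75,300 Ft + 164,600 Ft = 1,075,000 Ft
  Less exemption 40,000 Ft → base 1,035,000 Ft
  1,035,000 Ft × 17% = 175,950 Ft

175,950 Ft > 110,138 Ft, so the parallel minimum levy is the binding amount.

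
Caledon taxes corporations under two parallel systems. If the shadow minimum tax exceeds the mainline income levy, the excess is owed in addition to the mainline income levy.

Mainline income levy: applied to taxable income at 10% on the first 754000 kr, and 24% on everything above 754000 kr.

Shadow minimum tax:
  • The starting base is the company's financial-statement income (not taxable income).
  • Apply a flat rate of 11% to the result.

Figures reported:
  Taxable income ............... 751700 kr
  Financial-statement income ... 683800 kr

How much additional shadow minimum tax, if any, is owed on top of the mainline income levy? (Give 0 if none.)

Shadow minimum tax:
  Base (financial-statement income): 683800 kr
  683800 kr × 11% = 75218 kr

Mainline income levy:
  751700 kr × 10% = 75170 kr

Excess of shadow minimum tax over mainline income levy: 75218 kr − 75170 kr = 48 kr.

48 kr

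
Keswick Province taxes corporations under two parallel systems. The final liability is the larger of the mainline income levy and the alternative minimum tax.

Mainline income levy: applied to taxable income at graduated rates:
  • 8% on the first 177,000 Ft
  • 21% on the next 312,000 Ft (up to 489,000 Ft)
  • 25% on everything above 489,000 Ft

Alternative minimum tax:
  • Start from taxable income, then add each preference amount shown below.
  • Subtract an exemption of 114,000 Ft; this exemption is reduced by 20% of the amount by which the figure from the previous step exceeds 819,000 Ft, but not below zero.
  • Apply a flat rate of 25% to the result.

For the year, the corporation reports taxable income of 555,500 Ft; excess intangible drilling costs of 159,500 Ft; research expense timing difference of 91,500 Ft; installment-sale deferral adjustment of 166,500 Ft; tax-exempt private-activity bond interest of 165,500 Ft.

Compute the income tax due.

Mainline income levy:
  177,000 Ft × 8% = 14,160 Ft
  312,000 Ft × 21% = 65,520 Ft
  66,500 Ft × 25% = 16,625 Ft
  → 96,305 Ft

Alternative minimum tax:
  Adjusted income: 555,500 Ft + 159,500 Ft + 91,500 Ft + 166,500 Ft + 165,500 Ft = 1,138,500 Ft
  Exemption: 114,000 Ft − 20% × (1,138,500 Ft − 819,000 Ft) = 114,000 Ft − 63,900 Ft = 50,100 Ft
  Base: 1,138,500 Ft − 50,100 Ft = 1,088,400 Ft
  1,088,400 Ft × 25% = 272,100 Ft

272,100 Ft > 96,305 Ft, so the alternative minimum tax is the binding amount.

272,100 Ft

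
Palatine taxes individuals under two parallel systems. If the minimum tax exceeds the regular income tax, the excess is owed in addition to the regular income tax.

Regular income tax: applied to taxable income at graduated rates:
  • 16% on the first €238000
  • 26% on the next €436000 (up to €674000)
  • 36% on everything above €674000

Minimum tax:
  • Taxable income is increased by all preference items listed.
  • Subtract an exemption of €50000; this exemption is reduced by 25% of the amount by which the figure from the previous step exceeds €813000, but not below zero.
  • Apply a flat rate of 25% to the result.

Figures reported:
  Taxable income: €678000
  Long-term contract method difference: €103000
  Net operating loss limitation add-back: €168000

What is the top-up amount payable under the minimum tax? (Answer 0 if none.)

Regular income tax:
  €238000 × 16% = €38080
  €436000 × 26% = €113360
  €4000 × 36% = €1440
  → €152880

Minimum tax:
  Adjusted income: €678000 + €103000 + €168000 = €949000
  Exemption: €50000 − 25% × (€949000 − €813000) = €50000 − €34000 = €16000
  Base: €949000 − €16000 = €933000
  €933000 × 25% = €233250

Excess of minimum tax over regular income tax: €233250 − €152880 = €80370.

€80370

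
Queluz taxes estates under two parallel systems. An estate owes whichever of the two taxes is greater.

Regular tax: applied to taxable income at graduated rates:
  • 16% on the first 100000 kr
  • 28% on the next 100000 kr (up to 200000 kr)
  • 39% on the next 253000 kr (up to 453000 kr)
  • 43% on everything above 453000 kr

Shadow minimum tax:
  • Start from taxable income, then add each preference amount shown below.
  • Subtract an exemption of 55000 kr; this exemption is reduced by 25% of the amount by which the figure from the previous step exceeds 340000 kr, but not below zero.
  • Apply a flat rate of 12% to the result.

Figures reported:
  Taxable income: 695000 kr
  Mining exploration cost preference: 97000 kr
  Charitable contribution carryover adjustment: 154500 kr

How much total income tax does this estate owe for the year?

246730 kr

Regular tax:
  100000 kr × 16% = 16000 kr
  100000 kr × 28% = 28000 kr
  253000 kr × 39% = 98670 kr
  242000 kr × 43% = 104060 kr
  → 246730 kr

Shadow minimum tax:
  Adjusted income: 695000 kr + 97000 kr + 154500 kr = 946500 kr
  Exemption: 25% × (946500 kr − 340000 kr) = 151625 kr ≥ 55000 kr, so the exemption is fully phased out
  Base: 946500 kr − 0 kr = 946500 kr
  946500 kr × 12% = 113580 kr

246730 kr > 113580 kr, so the regular tax governs.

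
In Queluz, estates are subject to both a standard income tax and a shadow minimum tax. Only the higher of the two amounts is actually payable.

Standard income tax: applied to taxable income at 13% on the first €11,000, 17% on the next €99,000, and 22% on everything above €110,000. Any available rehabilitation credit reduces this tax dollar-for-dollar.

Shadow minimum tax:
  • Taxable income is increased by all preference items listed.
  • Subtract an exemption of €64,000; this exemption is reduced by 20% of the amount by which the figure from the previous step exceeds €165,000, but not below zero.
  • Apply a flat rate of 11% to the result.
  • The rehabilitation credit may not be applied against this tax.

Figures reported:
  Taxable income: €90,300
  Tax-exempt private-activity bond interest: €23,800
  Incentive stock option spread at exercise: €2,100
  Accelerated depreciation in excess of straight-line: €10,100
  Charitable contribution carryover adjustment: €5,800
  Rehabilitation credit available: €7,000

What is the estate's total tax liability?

Shadow minimum tax:
  Adjusted income: €90,300 + €23,800 + €2,100 + €10,100 + €5,800 = €132,100
  Exemption: €132,100 ≤ €165,000, so full €64,000 applies
  Base: €132,100 − €64,000 = €68,100
  €68,100 × 11% = €7,491

Standard income tax:
  €11,000 × 13% = €1,430
  €79,300 × 17% = €13,481
  → €14,911
  Less rehabilitation credit €7,000 → €7,911

€7,911 > €7,491, so the standard income tax governs.

€7,911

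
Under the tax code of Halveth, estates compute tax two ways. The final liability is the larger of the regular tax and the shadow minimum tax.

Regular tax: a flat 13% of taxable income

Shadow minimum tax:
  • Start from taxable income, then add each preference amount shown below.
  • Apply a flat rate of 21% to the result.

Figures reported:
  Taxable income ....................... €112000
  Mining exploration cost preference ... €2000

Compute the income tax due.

€23940

Shadow minimum tax:
  Adjusted income: €112000 + €2000 = €114000
  €114000 × 21% = €23940

Regular tax:
  €112000 × 13% = €14560

€23940 > €14560, so the shadow minimum tax is the binding amount.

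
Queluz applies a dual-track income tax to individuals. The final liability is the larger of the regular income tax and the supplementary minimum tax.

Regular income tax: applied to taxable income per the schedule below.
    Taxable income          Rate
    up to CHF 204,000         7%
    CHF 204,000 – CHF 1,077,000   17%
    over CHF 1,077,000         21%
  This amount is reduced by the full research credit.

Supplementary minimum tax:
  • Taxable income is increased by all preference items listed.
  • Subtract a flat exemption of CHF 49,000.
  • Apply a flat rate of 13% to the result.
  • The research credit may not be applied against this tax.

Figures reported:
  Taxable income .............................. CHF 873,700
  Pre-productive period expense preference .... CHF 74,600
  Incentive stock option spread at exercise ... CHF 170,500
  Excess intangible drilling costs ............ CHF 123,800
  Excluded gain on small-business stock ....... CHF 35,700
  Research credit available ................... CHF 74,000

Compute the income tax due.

CHF 159,809

Regular income tax:
  CHF 204,000 × 7% = CHF 14,280
  CHF 669,700 × 17% = CHF 113,849
  → CHF 128,129
  Less research credit CHF 74,000 → CHF 54,129

Supplementary minimum tax:
  Adjusted income: CHF 873,700 + CHF 74,600 + CHF 170,500 + CHF 123,800 + CHF 35,700 = CHF 1,278,300
  Less exemption CHF 49,000 → base CHF 1,229,300
  CHF 1,229,300 × 13% = CHF 159,809

CHF 159,809 > CHF 54,129, so the supplementary minimum tax is the binding amount.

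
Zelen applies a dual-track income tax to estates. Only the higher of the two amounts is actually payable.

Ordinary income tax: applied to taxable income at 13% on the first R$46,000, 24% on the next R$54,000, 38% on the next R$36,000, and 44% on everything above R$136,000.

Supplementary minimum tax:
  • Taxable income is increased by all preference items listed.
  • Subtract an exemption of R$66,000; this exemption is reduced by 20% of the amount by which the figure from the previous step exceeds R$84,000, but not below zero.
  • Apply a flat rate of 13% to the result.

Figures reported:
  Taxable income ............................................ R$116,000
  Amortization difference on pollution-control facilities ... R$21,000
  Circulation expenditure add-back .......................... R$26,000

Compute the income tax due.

Ordinary income tax:
  R$46,000 × 13% = R$5,980
  R$54,000 × 24% = R$12,960
  R$16,000 × 38% = R$6,080
  → R$25,020

Supplementary minimum tax:
  Adjusted income: R$116,000 + R$21,000 + R$26,000 = R$163,000
  Exemption: R$66,000 − 20% × (R$163,000 − R$84,000) = R$66,000 − R$15,800 = R$50,200
  Base: R$163,000 − R$50,200 = R$112,800
  R$112,800 × 13% = R$14,664

R$25,020 > R$14,664, so the ordinary income tax governs.

R$25,020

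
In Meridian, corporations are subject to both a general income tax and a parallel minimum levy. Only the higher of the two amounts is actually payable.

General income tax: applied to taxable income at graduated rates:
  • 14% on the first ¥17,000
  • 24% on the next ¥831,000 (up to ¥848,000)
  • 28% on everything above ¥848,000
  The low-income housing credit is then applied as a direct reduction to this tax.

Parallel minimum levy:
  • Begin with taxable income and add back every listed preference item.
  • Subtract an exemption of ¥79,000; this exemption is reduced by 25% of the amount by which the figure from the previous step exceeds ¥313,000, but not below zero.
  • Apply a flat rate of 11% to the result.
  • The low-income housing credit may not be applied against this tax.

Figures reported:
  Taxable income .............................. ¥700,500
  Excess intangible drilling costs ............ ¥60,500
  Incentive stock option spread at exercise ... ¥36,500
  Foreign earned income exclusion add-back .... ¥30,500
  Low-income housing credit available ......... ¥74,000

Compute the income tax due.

Parallel minimum levy:
  Adjusted income: ¥700,500 + ¥60,500 + ¥36,500 + ¥30,500 = ¥828,000
  Exemption: 25% × (¥828,000 − ¥313,000) = ¥128,750 ≥ ¥79,000, so the exemption is fully phased out
  Base: ¥828,000 − ¥0 = ¥828,000
  ¥828,000 × 11% = ¥91,080

General income tax:
  ¥17,000 × 14% = ¥2,380
  ¥683,500 × 24% = ¥164,040
  → ¥166,420
  Less low-income housing credit ¥74,000 → ¥92,420

¥92,420 > ¥91,080, so the general income tax governs.

¥92,420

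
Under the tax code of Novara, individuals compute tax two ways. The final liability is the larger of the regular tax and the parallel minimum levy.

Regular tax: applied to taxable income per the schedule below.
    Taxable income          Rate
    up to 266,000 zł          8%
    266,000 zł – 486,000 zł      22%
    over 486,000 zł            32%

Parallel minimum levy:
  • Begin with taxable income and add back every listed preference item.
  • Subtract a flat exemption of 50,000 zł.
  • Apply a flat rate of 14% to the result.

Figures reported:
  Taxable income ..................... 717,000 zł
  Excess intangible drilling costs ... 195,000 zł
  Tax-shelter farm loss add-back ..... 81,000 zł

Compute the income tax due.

Parallel minimum levy:
  Adjusted income: 717,000 zł + 195,000 zł + 81,000 zł = 993,000 zł
  Less exemption 50,000 zł → base 943,000 zł
  943,000 zł × 14% = 132,020 zł

Regular tax:
  266,000 zł × 8% = 21,280 zł
  220,000 zł × 22% = 48,400 zł
  231,000 zł × 32% = 73,920 zł
  → 143,600 zł

143,600 zł > 132,020 zł, so the regular tax governs.

143,600 zł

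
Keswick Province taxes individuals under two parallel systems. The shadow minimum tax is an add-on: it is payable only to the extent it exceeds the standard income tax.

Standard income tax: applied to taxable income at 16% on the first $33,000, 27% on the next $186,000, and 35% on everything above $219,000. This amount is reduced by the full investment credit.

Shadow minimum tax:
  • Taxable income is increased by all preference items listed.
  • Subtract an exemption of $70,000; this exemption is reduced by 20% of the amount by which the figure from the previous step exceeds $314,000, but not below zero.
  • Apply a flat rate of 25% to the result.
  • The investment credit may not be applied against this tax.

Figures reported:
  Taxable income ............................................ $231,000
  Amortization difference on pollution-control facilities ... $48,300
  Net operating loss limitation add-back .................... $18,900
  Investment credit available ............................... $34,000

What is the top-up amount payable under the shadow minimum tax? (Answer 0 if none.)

Standard income tax:
  $33,000 × 16% = $5,280
  $186,000 × 27% = $50,220
  $12,000 × 35% = $4,200
  → $59,700
  Less investment credit $34,000 → $25,700

Shadow minimum tax:
  Adjusted income: $231,000 + $48,300 + $18,900 = $298,200
  Exemption: $298,200 ≤ $314,000, so full $70,000 applies
  Base: $298,200 − $70,000 = $228,200
  $228,200 × 25% = $57,050

Excess of shadow minimum tax over standard income tax: $57,050 − $25,700 = $31,350.

$31,350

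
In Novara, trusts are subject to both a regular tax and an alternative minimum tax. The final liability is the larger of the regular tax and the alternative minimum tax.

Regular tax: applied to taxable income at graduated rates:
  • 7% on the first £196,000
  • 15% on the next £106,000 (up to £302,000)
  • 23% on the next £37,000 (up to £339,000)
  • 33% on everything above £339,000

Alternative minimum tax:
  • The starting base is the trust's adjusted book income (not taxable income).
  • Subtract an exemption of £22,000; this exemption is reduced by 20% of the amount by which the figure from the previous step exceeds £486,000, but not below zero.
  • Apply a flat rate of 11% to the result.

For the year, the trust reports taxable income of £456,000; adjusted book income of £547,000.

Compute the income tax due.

£76,740

Regular tax:
  £196,000 × 7% = £13,720
  £106,000 × 15% = £15,900
  £37,000 × 23% = £8,510
  £117,000 × 33% = £38,610
  → £76,740

Alternative minimum tax:
  Base (adjusted book income): £547,000
  Exemption: £22,000 − 20% × (£547,000 − £486,000) = £22,000 − £12,200 = £9,800
  Base: £547,000 − £9,800 = £537,200
  £537,200 × 11% = £59,092

£76,740 > £59,092, so the regular tax governs.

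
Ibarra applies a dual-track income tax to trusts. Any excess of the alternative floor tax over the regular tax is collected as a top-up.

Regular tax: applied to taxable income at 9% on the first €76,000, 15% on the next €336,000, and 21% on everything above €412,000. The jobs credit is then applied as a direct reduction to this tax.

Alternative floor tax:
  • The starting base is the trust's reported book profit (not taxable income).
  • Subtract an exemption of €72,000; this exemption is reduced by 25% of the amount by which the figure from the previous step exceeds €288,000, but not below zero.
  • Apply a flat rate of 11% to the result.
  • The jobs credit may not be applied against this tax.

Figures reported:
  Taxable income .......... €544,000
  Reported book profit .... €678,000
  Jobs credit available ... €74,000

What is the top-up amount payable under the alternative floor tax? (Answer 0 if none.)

€63,620

Regular tax:
  €76,000 × 9% = €6,840
  €336,000 × 15% = €50,400
  €132,000 × 21% = €27,720
  → €84,960
  Less jobs credit €74,000 → €10,960

Alternative floor tax:
  Base (reported book profit): €678,000
  Exemption: 25% × (€678,000 − €288,000) = €97,500 ≥ €72,000, so the exemption is fully phased out
  Base: €678,000 − €0 = €678,000
  €678,000 × 11% = €74,580

Excess of alternative floor tax over regular tax: €74,580 − €10,960 = €63,620.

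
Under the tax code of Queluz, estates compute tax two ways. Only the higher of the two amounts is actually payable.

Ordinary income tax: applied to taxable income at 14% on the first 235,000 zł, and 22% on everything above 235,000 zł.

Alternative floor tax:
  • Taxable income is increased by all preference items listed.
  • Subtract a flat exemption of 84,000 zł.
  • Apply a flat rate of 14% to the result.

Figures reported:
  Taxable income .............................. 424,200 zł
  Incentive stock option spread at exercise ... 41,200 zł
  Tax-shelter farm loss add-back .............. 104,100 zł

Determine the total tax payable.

74,524 zł

Alternative floor tax:
  Adjusted income: 424,200 zł + 41,200 zł + 104,100 zł = 569,500 zł
  Less exemption 84,000 zł → base 485,500 zł
  485,500 zł × 14% = 67,970 zł

Ordinary income tax:
  235,000 zł × 14% = 32,900 zł
  189,200 zł × 22% = 41,624 zł
  → 74,524 zł

74,524 zł > 67,970 zł, so the ordinary income tax governs.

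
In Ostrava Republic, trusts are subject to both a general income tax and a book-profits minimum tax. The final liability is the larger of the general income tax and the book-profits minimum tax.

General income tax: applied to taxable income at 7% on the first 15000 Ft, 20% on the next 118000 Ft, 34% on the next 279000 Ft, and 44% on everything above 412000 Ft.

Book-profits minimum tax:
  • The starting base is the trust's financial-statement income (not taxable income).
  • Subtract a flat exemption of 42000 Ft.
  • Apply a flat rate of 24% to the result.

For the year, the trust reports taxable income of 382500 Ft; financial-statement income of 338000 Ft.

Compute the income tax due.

109480 Ft

Book-profits minimum tax:
  Base (financial-statement income): 338000 Ft
  Less exemption 42000 Ft → base 296000 Ft
  296000 Ft × 24% = 71040 Ft

General income tax:
  15000 Ft × 7% = 1050 Ft
  118000 Ft × 20% = 23600 Ft
  249500 Ft × 34% = 84830 Ft
  → 109480 Ft

109480 Ft > 71040 Ft, so the general income tax governs.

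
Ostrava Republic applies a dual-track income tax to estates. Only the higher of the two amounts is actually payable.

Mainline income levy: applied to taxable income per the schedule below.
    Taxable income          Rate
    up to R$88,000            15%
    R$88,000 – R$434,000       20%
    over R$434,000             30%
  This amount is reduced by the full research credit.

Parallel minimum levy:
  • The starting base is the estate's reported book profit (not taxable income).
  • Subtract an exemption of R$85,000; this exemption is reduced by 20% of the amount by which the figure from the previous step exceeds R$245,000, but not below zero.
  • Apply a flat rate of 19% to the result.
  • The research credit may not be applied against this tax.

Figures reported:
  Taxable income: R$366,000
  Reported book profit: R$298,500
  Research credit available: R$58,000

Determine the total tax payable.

R$42,598

Mainline income levy:
  R$88,000 × 15% = R$13,200
  R$278,000 × 20% = R$55,600
  → R$68,800
  Less research credit R$58,000 → R$10,800

Parallel minimum levy:
  Base (reported book profit): R$298,500
  Exemption: R$85,000 − 20% × (R$298,500 − R$245,000) = R$85,000 − R$10,700 = R$74,300
  Base: R$298,500 − R$74,300 = R$224,200
  R$224,200 × 19% = R$42,598

R$42,598 > R$10,800, so the parallel minimum levy is the binding amount.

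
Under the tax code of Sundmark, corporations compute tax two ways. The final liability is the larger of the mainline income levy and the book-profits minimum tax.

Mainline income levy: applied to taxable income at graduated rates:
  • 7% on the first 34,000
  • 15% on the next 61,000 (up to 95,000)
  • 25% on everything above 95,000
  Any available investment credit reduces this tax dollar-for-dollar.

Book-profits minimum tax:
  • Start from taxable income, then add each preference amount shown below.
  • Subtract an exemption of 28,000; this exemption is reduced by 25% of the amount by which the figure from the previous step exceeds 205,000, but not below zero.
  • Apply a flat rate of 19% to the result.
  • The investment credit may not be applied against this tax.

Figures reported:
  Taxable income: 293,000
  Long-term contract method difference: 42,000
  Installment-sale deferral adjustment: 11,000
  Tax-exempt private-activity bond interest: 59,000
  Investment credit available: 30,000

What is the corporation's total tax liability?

Mainline income levy:
  34,000 × 7% = 2,380
  61,000 × 15% = 9,150
  198,000 × 25% = 49,500
  → 61,030
  Less investment credit 30,000 → 31,030

Book-profits minimum tax:
  Adjusted income: 293,000 + 42,000 + 11,000 + 59,000 = 405,000
  Exemption: 25% × (405,000 − 205,000) = 50,000 ≥ 28,000, so the exemption is fully phased out
  Base: 405,000 − 0 = 405,000
  405,000 × 19% = 76,950

76,950 > 31,030, so the book-profits minimum tax is the binding amount.

76,950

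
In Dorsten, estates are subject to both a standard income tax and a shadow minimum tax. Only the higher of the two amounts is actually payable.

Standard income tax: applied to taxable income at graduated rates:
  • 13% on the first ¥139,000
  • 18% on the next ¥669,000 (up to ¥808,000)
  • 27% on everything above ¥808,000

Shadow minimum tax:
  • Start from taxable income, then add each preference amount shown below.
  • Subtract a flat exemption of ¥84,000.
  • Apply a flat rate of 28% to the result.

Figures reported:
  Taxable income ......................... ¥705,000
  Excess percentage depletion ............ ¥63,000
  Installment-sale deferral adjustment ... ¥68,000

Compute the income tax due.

Shadow minimum tax:
  Adjusted income: ¥705,000 + ¥63,000 + ¥68,000 = ¥836,000
  Less exemption ¥84,000 → base ¥752,000
  ¥752,000 × 28% = ¥210,560

Standard income tax:
  ¥139,000 × 13% = ¥18,070
  ¥566,000 × 18% = ¥101,880
  → ¥119,950

¥210,560 > ¥119,950, so the shadow minimum tax is the binding amount.

¥210,560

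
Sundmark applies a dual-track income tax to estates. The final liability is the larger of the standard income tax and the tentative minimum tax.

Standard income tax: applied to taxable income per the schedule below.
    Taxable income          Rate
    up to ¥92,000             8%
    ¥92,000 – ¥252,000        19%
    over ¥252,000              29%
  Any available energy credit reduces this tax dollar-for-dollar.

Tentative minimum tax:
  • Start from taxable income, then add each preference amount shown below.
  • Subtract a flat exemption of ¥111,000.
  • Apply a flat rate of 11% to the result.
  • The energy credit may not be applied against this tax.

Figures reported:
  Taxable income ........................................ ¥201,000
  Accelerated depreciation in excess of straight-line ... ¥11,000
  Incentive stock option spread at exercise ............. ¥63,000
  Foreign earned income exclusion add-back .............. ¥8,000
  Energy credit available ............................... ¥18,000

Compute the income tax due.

¥18,920

Tentative minimum tax:
  Adjusted income: ¥201,000 + ¥11,000 + ¥63,000 + ¥8,000 = ¥283,000
  Less exemption ¥111,000 → base ¥172,000
  ¥172,000 × 11% = ¥18,920

Standard income tax:
  ¥92,000 × 8% = ¥7,360
  ¥109,000 × 19% = ¥20,710
  → ¥28,070
  Less energy credit ¥18,000 → ¥10,070

¥18,920 > ¥10,070, so the tentative minimum tax is the binding amount.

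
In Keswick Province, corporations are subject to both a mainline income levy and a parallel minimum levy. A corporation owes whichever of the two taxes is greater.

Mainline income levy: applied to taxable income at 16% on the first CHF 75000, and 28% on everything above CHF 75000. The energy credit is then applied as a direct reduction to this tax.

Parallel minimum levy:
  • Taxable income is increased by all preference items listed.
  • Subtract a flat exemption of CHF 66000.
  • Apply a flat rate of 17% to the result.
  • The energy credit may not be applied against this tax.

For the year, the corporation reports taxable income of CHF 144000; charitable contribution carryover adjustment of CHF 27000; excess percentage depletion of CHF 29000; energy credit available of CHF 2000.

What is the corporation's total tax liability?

CHF 29320

Parallel minimum levy:
  Adjusted income: CHF 144000 + CHF 27000 + CHF 29000 = CHF 200000
  Less exemption CHF 66000 → base CHF 134000
  CHF 134000 × 17% = CHF 22780

Mainline income levy:
  CHF 75000 × 16% = CHF 12000
  CHF 69000 × 28% = CHF 19320
  → CHF 31320
  Less energy credit CHF 2000 → CHF 29320

CHF 29320 > CHF 22780, so the mainline income levy governs.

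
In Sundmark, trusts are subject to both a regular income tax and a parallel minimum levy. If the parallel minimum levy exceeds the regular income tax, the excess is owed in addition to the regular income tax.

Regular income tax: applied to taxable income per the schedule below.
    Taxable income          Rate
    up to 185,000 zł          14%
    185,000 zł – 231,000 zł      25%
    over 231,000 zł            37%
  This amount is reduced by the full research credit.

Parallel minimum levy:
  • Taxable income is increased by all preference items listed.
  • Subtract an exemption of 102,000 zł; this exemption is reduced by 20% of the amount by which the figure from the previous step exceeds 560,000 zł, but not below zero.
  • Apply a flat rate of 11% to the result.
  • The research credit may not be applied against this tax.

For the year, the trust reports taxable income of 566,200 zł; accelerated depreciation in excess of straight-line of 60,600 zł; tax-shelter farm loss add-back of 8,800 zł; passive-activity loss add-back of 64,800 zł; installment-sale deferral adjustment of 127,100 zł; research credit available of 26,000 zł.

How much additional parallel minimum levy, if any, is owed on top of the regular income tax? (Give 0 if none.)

Parallel minimum levy:
  Adjusted income: 566,200 zł + 60,600 zł + 8,800 zł + 64,800 zł + 127,100 zł = 827,500 zł
  Exemption: 102,000 zł − 20% × (827,500 zł − 560,000 zł) = 102,000 zł − 53,500 zł = 48,500 zł
  Base: 827,500 zł − 48,500 zł = 779,000 zł
  779,000 zł × 11% = 85,690 zł

Regular income tax:
  185,000 zł × 14% = 25,900 zł
  46,000 zł × 25% = 11,500 zł
  335,200 zł × 37% = 124,024 zł
  → 161,424 zł
  Less research credit 26,000 zł → 135,424 zł

85,690 zł ≤ 135,424 zł, so no add-on is due.

0 zł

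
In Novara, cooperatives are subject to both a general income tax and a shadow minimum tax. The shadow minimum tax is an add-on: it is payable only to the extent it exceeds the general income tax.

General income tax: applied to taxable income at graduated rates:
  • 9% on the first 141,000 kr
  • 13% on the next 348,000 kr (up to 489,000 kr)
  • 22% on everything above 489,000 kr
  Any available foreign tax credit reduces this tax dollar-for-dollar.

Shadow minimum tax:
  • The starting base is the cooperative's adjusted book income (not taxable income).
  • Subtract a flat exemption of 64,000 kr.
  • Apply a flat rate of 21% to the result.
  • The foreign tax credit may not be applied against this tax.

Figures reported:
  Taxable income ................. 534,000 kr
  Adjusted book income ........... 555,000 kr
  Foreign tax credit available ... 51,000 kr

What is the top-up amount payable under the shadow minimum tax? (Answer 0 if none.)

86,280 kr

General income tax:
  141,000 kr × 9% = 12,690 kr
  348,000 kr × 13% = 45,240 kr
  45,000 kr × 22% = 9,900 kr
  → 67,830 kr
  Less foreign tax credit 51,000 kr → 16,830 kr

Shadow minimum tax:
  Base (adjusted book income): 555,000 kr
  Less exemption 64,000 kr → base 491,000 kr
  491,000 kr × 21% = 103,110 kr

Excess of shadow minimum tax over general income tax: 103,110 kr − 16,830 kr = 86,280 kr.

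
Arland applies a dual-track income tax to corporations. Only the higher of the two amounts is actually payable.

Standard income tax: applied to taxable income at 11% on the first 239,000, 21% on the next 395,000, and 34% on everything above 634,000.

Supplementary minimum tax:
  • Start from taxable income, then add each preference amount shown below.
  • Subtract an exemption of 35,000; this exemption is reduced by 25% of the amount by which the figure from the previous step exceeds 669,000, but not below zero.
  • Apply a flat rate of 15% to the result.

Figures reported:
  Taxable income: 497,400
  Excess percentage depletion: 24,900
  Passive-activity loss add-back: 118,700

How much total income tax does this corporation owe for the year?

Standard income tax:
  239,000 × 11% = 26,290
  258,400 × 21% = 54,264
  → 80,554

Supplementary minimum tax:
  Adjusted income: 497,400 + 24,900 + 118,700 = 641,000
  Exemption: 641,000 ≤ 669,000, so full 35,000 applies
  Base: 641,000 − 35,000 = 606,000
  606,000 × 15% = 90,900

90,900 > 80,554, so the supplementary minimum tax is the binding amount.

90,900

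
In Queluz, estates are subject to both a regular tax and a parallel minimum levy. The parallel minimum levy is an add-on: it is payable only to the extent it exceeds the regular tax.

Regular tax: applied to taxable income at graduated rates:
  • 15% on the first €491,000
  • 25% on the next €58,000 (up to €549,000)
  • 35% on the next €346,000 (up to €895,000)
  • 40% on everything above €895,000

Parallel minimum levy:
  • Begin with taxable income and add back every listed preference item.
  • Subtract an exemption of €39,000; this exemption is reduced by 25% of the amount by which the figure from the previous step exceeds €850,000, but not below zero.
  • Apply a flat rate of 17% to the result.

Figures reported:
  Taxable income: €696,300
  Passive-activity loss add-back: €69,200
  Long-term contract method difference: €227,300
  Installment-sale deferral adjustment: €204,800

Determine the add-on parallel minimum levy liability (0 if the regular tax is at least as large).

€63,887

Parallel minimum levy:
  Adjusted income: €696,300 + €69,200 + €227,300 + €204,800 = €1,197,600
  Exemption: 25% × (€1,197,600 − €850,000) = €86,900 ≥ €39,000, so the exemption is fully phased out
  Base: €1,197,600 − €0 = €1,197,600
  €1,197,600 × 17% = €203,592

Regular tax:
  €491,000 × 15% = €73,650
  €58,000 × 25% = €14,500
  €147,300 × 35% = €51,555
  → €139,705

Excess of parallel minimum levy over regular tax: €203,592 − €139,705 = €63,887.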